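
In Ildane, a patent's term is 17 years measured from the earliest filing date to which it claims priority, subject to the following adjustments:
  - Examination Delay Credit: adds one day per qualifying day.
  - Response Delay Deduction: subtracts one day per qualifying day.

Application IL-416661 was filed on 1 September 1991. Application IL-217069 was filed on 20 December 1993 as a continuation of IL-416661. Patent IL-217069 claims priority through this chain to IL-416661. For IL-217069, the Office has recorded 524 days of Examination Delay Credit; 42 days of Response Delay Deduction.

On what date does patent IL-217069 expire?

December 27, 2009

Earliest priority filing: 1 September 1991.
Base term: 1 September 1991 + 17 years → 1 September 2008.
Examination Delay Credit: +524 days → 7 February 2010.
Response Delay Deduction: −42 days → 27 December 2009.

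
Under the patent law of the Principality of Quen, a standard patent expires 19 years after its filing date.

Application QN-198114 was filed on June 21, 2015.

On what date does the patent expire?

Filing date + 19 years → 21 June 2034.

2034-06-21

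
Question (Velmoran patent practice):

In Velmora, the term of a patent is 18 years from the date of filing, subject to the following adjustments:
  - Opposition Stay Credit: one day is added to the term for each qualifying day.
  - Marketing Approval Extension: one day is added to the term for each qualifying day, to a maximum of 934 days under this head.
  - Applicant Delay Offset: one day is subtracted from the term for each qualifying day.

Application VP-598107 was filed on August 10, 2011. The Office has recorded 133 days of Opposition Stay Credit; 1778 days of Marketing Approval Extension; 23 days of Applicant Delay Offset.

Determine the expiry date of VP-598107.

June 19, 2032

Base term: filing date + 18 years → 10 August 2029.
Opposition Stay Credit: +133 days → 21 December 2029.
Marketing Approval Extension: 1778 days claimed exceeds the 934-day cap, so +934 days → 12 July 2032.
Applicant Delay Offset: −23 days → 19 June 2032.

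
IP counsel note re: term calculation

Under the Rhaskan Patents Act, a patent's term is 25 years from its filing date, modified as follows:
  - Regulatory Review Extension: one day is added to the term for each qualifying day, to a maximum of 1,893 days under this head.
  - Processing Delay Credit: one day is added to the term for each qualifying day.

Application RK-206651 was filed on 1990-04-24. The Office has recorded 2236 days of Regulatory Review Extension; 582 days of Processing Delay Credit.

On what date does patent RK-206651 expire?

Base term: filing date + 25 years → 24 April 2015.
Regulatory Review Extension: 2236 days claimed exceeds the 1893-day cap, so +1893 days → 29 June 2020.
Processing Delay Credit: +582 days → 1 February 2022.

2022-02-01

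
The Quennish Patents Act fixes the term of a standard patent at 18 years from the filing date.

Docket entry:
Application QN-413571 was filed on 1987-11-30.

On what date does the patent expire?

Filing date + 18 years → 30 November 2005.

2005-11-30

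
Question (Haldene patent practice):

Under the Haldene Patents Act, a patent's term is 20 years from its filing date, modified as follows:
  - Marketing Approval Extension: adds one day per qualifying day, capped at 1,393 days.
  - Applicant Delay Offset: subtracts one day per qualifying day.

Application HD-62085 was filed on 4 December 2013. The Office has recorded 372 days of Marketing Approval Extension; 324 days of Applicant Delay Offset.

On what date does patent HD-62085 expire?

Base term: filing date + 20 years → 4 December 2033.
Marketing Approval Extension: 372 days (within the 1393-day cap) → +372 days → 11 December 2034.
Applicant Delay Offset: −324 days → 21 January 2034.

January 21, 2034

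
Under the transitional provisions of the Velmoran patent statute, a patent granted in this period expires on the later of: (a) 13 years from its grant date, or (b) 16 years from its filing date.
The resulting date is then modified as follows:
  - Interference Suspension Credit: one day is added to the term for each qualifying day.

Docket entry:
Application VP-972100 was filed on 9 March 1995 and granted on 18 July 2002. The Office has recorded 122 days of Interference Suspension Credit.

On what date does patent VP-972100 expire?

November 17, 2015

(a) grant + 13 years → 18 July 2015.
(b) filing + 16 years → 9 March 2011.
Later of the two: 18 July 2015.
Interference Suspension Credit: +122 days → 17 November 2015.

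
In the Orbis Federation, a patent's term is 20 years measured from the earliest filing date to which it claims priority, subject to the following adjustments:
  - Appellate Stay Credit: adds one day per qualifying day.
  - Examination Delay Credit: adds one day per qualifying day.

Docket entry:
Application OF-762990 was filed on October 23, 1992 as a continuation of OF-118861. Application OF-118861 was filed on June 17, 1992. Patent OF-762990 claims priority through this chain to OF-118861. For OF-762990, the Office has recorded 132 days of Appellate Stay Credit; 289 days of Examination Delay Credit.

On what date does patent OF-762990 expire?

Earliest priority filing: 17 June 1992.
Base term: 17 June 1992 + 20 years → 17 June 2012.
Appellate Stay Credit: +132 days → 27 October 2012.
Examination Delay Credit: +289 days → 12 August 2013.

August 12, 2013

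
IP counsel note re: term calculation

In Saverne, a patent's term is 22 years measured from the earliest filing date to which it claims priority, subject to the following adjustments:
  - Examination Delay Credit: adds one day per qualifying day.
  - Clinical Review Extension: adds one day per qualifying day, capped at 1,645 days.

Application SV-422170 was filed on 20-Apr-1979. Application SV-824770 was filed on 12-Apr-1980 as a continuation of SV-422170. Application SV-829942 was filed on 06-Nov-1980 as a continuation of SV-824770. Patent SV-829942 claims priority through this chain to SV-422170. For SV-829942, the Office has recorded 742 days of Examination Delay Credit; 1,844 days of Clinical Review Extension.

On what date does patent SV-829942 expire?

November 2, 2007

Earliest priority filing: 20 April 1979.
Base term: 20 April 1979 + 22 years → 20 April 2001.
Examination Delay Credit: +742 days → 2 May 2003.
Clinical Review Extension: 1844 days claimed exceeds the 1645-day cap, so +1645 days → 2 November 2007.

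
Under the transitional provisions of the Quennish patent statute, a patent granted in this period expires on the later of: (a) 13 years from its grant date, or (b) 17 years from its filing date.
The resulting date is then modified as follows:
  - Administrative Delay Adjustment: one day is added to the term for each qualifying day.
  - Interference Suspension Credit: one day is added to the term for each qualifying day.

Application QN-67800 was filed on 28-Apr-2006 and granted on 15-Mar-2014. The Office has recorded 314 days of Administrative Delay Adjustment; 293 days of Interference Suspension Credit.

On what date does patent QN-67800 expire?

November 11, 2028

(a) grant + 13 years → 15 March 2027.
(b) filing + 17 years → 28 April 2023.
Later of the two: 15 March 2027.
Administrative Delay Adjustment: +314 days → 23 January 2028.
Interference Suspension Credit: +293 days → 11 November 2028.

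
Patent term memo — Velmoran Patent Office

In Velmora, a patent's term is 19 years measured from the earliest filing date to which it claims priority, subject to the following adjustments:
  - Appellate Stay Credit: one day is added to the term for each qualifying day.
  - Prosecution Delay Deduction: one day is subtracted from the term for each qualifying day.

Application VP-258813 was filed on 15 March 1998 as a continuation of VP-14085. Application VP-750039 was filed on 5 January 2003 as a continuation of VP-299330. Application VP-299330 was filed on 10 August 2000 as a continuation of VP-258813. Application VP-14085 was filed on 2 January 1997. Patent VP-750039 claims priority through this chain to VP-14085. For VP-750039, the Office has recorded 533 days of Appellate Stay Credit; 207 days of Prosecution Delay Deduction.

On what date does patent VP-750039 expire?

Earliest priority filing: 2 January 1997.
Base term: 2 January 1997 + 19 years → 2 January 2016.
Appellate Stay Credit: +533 days → 18 June 2017.
Prosecution Delay Deduction: −207 days → 23 November 2016.

2016-11-23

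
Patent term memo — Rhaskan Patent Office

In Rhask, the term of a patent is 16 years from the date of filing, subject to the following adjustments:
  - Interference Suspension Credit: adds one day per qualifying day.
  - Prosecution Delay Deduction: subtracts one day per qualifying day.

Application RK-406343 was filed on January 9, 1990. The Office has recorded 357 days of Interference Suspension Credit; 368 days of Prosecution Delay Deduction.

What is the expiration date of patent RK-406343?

December 29, 2005

Base term: filing date + 16 years → 9 January 2006.
Interference Suspension Credit: +357 days → 1 January 2007.
Prosecution Delay Deduction: −368 days → 29 December 2005.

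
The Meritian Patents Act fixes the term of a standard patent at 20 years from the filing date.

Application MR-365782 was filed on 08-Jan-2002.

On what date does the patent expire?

Filing date + 20 years → 8 January 2022.

January 8, 2022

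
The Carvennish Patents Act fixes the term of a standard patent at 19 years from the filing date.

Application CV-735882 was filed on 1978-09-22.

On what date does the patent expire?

Filing date + 19 years → 22 September 1997.

1997-09-22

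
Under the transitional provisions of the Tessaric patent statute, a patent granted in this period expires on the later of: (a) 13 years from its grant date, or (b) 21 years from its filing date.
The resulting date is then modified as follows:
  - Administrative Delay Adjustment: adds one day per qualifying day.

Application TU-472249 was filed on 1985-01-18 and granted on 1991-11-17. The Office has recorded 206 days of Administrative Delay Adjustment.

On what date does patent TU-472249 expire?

(a) grant + 13 years → 17 November 2004.
(b) filing + 21 years → 18 January 2006.
Later of the two: 18 January 2006.
Administrative Delay Adjustment: +206 days → 12 August 2006.

August 12, 2006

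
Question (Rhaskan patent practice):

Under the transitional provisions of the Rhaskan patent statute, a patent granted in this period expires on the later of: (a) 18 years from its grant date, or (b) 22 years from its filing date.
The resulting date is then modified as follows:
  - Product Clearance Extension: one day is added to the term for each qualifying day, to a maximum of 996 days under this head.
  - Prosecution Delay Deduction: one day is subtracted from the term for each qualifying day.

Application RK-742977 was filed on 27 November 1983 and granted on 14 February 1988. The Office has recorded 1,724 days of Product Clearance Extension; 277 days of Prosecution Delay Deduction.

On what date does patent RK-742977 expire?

2008-02-03

(a) grant + 18 years → 14 February 2006.
(b) filing + 22 years → 27 November 2005.
Later of the two: 14 February 2006.
Product Clearance Extension: 1724 days claimed exceeds the 996-day cap, so +996 days → 6 November 2008.
Prosecution Delay Deduction: −277 days → 3 February 2008.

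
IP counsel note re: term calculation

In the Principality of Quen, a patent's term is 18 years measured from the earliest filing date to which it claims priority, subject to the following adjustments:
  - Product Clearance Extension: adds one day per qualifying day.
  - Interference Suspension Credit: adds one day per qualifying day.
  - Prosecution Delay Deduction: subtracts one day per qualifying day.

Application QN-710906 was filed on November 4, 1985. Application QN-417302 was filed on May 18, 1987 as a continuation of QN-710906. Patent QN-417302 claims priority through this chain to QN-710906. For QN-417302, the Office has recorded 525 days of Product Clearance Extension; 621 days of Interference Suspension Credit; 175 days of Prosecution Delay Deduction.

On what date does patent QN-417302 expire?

2006-07-02

Earliest priority filing: 4 November 1985.
Base term: 4 November 1985 + 18 years → 4 November 2003.
Product Clearance Extension: +525 days → 12 April 2005.
Interference Suspension Credit: +621 days → 24 December 2006.
Prosecution Delay Deduction: −175 days → 2 July 2006.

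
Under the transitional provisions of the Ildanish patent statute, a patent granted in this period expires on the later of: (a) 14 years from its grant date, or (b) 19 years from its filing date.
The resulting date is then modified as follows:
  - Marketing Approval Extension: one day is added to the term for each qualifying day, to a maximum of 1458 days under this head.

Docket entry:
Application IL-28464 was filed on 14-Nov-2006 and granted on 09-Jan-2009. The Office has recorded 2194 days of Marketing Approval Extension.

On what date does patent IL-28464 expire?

(a) grant + 14 years → 9 January 2023.
(b) filing + 19 years → 14 November 2025.
Later of the two: 14 November 2025.
Marketing Approval Extension: 2194 days claimed exceeds the 1458-day cap, so +1458 days → 11 November 2029.

2029-11-11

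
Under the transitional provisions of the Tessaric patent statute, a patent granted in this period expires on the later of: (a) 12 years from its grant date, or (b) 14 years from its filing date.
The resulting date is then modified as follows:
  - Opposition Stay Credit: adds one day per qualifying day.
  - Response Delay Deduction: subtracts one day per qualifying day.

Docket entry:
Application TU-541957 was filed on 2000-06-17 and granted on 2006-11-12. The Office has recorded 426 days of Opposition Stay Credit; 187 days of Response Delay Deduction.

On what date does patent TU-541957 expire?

July 9, 2019

(a) grant + 12 years → 12 November 2018.
(b) filing + 14 years → 17 June 2014.
Later of the two: 12 November 2018.
Opposition Stay Credit: +426 days → 12 January 2020.
Response Delay Deduction: −187 days → 9 July 2019.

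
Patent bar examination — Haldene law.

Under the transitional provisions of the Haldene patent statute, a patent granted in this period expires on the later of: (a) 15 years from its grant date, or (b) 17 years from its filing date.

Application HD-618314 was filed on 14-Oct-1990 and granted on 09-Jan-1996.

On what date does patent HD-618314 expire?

(a) grant + 15 years → 9 January 2011.
(b) filing + 17 years → 14 October 2007.
Later of the two: 9 January 2011.

2011-01-09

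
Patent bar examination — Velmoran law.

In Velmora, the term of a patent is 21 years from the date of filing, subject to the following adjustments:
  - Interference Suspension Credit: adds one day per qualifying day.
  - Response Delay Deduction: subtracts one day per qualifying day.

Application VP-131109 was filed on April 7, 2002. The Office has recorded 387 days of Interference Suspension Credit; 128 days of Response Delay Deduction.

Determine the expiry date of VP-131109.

December 22, 2023

Base term: filing date + 21 years → 7 April 2023.
Interference Suspension Credit: +387 days → 28 April 2024.
Response Delay Deduction: −128 days → 22 December 2023.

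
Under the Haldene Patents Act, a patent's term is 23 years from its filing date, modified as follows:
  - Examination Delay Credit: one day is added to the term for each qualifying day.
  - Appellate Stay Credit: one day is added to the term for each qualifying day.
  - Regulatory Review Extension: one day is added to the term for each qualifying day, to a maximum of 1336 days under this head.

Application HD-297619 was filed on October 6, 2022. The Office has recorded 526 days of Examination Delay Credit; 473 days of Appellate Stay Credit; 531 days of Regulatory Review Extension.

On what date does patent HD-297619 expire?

2049-12-14

Base term: filing date + 23 years → 6 October 2045.
Examination Delay Credit: +526 days → 16 March 2047.
Appellate Stay Credit: +473 days → 1 July 2048.
Regulatory Review Extension: 531 days (within the 1336-day cap) → +531 days → 14 December 2049.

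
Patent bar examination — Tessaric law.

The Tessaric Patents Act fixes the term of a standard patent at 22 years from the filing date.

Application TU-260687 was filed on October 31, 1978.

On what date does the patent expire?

Filing date + 22 years → 31 October 2000.

October 31, 2000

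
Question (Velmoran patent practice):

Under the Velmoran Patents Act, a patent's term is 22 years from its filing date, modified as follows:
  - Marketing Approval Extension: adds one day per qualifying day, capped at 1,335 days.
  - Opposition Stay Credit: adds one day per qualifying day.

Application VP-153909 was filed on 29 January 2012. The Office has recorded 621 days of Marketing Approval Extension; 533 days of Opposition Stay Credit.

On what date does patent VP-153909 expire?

2037-03-28

Base term: filing date + 22 years → 29 January 2034.
Marketing Approval Extension: 621 days (within the 1335-day cap) → +621 days → 12 October 2035.
Opposition Stay Credit: +533 days → 28 March 2037.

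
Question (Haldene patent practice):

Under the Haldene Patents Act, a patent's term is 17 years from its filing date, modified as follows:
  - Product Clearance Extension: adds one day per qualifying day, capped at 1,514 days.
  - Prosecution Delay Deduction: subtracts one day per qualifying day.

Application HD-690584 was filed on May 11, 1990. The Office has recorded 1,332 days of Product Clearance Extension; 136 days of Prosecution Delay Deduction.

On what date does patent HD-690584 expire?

August 19, 2010

Base term: filing date + 17 years → 11 May 2007.
Product Clearance Extension: 1332 days (within the 1514-day cap) → +1332 days → 2 January 2011.
Prosecution Delay Deduction: −136 days → 19 August 2010.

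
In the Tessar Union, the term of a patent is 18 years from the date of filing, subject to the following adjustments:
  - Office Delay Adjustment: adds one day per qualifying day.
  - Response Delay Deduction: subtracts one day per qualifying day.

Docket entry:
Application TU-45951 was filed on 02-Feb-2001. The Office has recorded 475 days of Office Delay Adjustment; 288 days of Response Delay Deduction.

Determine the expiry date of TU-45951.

August 8, 2019

Base term: filing date + 18 years → 2 February 2019.
Office Delay Adjustment: +475 days → 22 May 2020.
Response Delay Deduction: −288 days → 8 August 2019.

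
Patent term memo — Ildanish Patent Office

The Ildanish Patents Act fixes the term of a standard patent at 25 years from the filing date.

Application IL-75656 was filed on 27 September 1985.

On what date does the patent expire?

Filing date + 25 years → 27 September 2010.

September 27, 2010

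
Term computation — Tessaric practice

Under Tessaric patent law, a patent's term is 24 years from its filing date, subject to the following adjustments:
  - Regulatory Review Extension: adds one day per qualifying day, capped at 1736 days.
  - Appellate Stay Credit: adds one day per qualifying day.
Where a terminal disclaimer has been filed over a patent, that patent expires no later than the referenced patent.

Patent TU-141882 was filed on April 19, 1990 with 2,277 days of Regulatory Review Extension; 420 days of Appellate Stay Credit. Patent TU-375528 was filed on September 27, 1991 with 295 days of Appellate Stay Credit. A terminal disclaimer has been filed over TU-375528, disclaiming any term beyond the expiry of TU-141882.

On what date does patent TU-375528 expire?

Natural term of TU-375528:
  Base: filing + 24 years → 27 September 2015.
  Appellate Stay Credit: +295 days → 18 July 2016.
Expiry of referenced patent TU-141882:
  Base: filing + 24 years → 19 April 2014.
  Regulatory Review Extension: 2277 days claimed exceeds the 1736-day cap, so +1736 days → 19 January 2019.
  Appellate Stay Credit: +420 days → 14 March 2020.
Terminal disclaimer: TU-375528 expires on the earlier of 18 July 2016 and 14 March 2020.

2016-07-18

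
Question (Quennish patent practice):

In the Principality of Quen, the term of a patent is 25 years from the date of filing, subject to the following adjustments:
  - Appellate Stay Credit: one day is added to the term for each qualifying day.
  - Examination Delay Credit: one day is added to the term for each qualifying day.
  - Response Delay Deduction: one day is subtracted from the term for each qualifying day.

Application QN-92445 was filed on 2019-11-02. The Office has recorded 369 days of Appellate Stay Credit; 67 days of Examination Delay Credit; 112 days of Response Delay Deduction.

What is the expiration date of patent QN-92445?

September 22, 2045

Base term: filing date + 25 years → 2 November 2044.
Appellate Stay Credit: +369 days → 6 November 2045.
Examination Delay Credit: +67 days → 12 January 2046.
Response Delay Deduction: −112 days → 22 September 2045.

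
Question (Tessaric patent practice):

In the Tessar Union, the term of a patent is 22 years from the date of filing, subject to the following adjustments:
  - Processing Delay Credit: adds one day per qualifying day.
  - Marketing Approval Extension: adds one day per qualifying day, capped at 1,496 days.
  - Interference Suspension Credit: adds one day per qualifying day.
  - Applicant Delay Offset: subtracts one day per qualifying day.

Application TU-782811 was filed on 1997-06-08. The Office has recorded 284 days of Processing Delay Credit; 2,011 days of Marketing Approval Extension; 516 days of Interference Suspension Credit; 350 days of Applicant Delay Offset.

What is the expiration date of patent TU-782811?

2024-10-05

Base term: filing date + 22 years → 8 June 2019.
Processing Delay Credit: +284 days → 18 March 2020.
Marketing Approval Extension: 2011 days claimed exceeds the 1496-day cap, so +1496 days → 22 April 2024.
Interference Suspension Credit: +516 days → 20 September 2025.
Applicant Delay Offset: −350 days → 5 October 2024.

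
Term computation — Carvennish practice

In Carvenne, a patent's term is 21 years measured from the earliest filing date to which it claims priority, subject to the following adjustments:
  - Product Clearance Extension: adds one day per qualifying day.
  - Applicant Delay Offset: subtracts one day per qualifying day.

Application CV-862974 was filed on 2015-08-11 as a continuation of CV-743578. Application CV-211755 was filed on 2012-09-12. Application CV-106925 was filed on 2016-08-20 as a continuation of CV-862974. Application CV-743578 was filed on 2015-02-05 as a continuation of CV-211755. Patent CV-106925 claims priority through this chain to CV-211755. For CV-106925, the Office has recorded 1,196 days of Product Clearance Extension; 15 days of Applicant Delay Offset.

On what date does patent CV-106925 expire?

Earliest priority filing: 12 September 2012.
Base term: 12 September 2012 + 21 years → 12 September 2033.
Product Clearance Extension: +1196 days → 21 December 2036.
Applicant Delay Offset: −15 days → 6 December 2036.

2036-12-06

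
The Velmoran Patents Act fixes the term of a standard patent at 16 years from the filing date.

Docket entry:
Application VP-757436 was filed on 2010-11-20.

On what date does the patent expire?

Filing date + 16 years → 20 November 2026.

November 20, 2026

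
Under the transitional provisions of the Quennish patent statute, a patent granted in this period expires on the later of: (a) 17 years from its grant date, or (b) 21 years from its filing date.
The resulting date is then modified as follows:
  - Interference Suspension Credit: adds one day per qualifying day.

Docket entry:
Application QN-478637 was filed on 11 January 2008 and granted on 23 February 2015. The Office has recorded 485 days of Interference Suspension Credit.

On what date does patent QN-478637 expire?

2033-06-22

(a) grant + 17 years → 23 February 2032.
(b) filing + 21 years → 11 January 2029.
Later of the two: 23 February 2032.
Interference Suspension Credit: +485 days → 22 June 2033.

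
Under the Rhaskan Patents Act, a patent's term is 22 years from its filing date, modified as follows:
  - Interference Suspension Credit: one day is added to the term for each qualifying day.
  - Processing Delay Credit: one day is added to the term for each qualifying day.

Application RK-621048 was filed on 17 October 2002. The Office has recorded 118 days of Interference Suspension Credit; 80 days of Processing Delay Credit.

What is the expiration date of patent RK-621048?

Base term: filing date + 22 years → 17 October 2024.
Interference Suspension Credit: +118 days → 12 February 2025.
Processing Delay Credit: +80 days → 3 May 2025.

2025-05-03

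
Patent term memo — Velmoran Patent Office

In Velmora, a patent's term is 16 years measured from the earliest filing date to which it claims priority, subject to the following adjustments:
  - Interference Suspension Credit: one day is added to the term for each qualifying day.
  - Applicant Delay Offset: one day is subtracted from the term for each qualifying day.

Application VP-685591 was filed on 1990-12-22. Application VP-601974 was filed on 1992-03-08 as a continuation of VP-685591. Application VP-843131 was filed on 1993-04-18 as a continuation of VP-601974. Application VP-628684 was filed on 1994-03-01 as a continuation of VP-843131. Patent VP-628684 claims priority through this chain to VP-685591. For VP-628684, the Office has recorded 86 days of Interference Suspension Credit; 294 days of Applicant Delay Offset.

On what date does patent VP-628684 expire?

Earliest priority filing: 22 December 1990.
Base term: 22 December 1990 + 16 years → 22 December 2006.
Interference Suspension Credit: +86 days → 18 March 2007.
Applicant Delay Offset: −294 days → 28 May 2006.

2006-05-28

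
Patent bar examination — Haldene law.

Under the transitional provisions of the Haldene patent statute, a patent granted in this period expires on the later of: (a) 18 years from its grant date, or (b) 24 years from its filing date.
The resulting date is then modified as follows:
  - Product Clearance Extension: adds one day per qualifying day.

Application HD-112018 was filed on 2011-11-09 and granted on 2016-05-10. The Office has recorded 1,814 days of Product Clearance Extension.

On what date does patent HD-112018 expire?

October 27, 2040

(a) grant + 18 years → 10 May 2034.
(b) filing + 24 years → 9 November 2035.
Later of the two: 9 November 2035.
Product Clearance Extension: +1814 days → 27 October 2040.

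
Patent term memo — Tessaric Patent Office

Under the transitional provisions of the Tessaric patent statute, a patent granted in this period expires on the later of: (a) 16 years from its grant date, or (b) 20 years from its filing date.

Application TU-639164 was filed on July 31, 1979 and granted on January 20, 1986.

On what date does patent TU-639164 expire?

(a) grant + 16 years → 20 January 2002.
(b) filing + 20 years → 31 July 1999.
Later of the two: 20 January 2002.

January 20, 2002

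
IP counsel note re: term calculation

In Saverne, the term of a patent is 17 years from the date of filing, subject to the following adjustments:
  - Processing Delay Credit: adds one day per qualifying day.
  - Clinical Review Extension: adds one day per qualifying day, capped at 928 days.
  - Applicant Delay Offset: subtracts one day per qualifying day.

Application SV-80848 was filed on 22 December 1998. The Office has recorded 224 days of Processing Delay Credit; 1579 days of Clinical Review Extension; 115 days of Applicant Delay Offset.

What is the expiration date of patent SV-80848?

October 24, 2018

Base term: filing date + 17 years → 22 December 2015.
Processing Delay Credit: +224 days → 2 August 2016.
Clinical Review Extension: 1579 days claimed exceeds the 928-day cap, so +928 days → 16 February 2019.
Applicant Delay Offset: −115 days → 24 October 2018.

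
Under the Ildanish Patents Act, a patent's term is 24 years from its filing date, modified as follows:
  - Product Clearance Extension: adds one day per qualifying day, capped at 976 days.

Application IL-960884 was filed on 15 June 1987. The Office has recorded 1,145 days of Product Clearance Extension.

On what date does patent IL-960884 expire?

2014-02-15

Base term: filing date + 24 years → 15 June 2011.
Product Clearance Extension: 1145 days claimed exceeds the 976-day cap, so +976 days → 15 February 2014.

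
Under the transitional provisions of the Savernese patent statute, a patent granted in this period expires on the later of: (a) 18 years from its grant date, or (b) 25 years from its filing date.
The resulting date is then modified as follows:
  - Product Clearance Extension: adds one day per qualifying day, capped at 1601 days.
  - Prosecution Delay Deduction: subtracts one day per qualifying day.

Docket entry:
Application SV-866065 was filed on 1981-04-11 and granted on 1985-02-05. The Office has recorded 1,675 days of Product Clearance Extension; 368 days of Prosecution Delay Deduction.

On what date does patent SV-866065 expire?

2009-08-26

(a) grant + 18 years → 5 February 2003.
(b) filing + 25 years → 11 April 2006.
Later of the two: 11 April 2006.
Product Clearance Extension: 1675 days claimed exceeds the 1601-day cap, so +1601 days → 29 August 2010.
Prosecution Delay Deduction: −368 days → 26 August 2009.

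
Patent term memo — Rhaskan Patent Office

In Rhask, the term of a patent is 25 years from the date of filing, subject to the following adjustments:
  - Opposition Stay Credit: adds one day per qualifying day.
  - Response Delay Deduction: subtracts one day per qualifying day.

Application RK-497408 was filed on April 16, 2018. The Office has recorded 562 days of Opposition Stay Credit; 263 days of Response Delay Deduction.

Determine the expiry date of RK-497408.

February 9, 2044

Base term: filing date + 25 years → 16 April 2043.
Opposition Stay Credit: +562 days → 29 October 2044.
Response Delay Deduction: −263 days → 9 February 2044.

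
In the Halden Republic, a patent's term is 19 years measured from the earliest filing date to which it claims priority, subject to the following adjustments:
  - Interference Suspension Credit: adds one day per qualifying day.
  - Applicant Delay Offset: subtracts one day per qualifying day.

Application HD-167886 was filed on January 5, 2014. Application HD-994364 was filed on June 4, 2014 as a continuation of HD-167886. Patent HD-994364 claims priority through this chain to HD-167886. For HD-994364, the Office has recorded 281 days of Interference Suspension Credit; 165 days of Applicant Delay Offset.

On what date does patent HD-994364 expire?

2033-05-01

Earliest priority filing: 5 January 2014.
Base term: 5 January 2014 + 19 years → 5 January 2033.
Interference Suspension Credit: +281 days → 13 October 2033.
Applicant Delay Offset: −165 days → 1 May 2033.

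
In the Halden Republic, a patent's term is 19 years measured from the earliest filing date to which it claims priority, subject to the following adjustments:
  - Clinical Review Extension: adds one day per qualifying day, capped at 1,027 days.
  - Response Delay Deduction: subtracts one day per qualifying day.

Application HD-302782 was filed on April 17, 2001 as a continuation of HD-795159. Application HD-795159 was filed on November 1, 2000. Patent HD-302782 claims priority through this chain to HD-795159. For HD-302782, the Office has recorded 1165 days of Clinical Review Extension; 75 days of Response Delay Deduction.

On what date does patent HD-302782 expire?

June 10, 2022

Earliest priority filing: 1 November 2000.
Base term: 1 November 2000 + 19 years → 1 November 2019.
Clinical Review Extension: 1165 days claimed exceeds the 1027-day cap, so +1027 days → 24 August 2022.
Response Delay Deduction: −75 days → 10 June 2022.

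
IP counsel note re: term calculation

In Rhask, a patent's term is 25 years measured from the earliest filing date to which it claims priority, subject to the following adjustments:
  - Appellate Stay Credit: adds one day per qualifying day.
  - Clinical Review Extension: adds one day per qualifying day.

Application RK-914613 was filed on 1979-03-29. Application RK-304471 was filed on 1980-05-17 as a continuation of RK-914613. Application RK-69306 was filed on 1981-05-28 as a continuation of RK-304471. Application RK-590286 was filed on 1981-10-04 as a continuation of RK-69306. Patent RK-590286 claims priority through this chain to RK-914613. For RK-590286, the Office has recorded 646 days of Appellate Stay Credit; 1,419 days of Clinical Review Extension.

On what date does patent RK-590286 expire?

2009-11-23

Earliest priority filing: 29 March 1979.
Base term: 29 March 1979 + 25 years → 29 March 2004.
Appellate Stay Credit: +646 days → 4 January 2006.
Clinical Review Extension: +1419 days → 23 November 2009.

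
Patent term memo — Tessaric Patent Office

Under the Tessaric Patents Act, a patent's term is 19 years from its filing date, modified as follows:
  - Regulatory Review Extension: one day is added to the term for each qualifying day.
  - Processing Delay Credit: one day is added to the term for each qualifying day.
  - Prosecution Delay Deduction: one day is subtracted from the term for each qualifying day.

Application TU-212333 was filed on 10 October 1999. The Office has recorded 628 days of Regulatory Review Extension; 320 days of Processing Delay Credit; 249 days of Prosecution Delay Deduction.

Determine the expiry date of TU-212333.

Base term: filing date + 19 years → 10 October 2018.
Regulatory Review Extension: +628 days → 29 June 2020.
Processing Delay Credit: +320 days → 15 May 2021.
Prosecution Delay Deduction: −249 days → 8 September 2020.

2020-09-08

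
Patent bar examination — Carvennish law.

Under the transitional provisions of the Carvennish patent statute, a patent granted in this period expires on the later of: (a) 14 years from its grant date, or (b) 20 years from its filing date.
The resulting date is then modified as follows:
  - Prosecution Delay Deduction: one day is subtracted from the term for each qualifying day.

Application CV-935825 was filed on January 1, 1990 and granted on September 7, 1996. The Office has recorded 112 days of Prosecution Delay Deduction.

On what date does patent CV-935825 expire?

May 18, 2010

(a) grant + 14 years → 7 September 2010.
(b) filing + 20 years → 1 January 2010.
Later of the two: 7 September 2010.
Prosecution Delay Deduction: −112 days → 18 May 2010.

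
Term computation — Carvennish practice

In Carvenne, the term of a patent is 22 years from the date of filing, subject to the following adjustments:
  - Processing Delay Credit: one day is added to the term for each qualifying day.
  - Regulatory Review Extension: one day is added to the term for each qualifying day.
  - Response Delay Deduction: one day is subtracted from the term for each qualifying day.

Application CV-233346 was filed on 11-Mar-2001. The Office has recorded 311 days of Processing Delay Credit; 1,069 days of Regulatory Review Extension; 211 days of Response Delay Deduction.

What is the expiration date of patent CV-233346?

2026-05-23

Base term: filing date + 22 years → 11 March 2023.
Processing Delay Credit: +311 days → 16 January 2024.
Regulatory Review Extension: +1069 days → 20 December 2026.
Response Delay Deduction: −211 days → 23 May 2026.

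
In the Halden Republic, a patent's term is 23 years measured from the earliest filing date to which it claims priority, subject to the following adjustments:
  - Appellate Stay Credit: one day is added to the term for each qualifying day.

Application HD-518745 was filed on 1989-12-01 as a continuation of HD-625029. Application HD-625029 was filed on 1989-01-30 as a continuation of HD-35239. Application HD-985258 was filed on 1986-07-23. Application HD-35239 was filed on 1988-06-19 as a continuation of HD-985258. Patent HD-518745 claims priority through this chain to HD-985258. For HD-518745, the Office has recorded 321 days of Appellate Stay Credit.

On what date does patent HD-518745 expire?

2010-06-09

Earliest priority filing: 23 July 1986.
Base term: 23 July 1986 + 23 years → 23 July 2009.
Appellate Stay Credit: +321 days → 9 June 2010.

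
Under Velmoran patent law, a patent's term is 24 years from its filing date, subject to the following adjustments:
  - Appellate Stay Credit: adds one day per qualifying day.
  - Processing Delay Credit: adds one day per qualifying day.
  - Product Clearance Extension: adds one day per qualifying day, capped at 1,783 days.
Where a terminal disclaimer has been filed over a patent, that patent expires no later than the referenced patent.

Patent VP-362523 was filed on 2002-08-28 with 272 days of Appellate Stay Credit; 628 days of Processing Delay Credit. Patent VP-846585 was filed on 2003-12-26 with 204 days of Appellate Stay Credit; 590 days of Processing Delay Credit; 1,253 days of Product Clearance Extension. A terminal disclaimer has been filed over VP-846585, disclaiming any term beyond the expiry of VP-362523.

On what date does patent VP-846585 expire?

2029-02-13

Natural term of VP-846585:
  Base: filing + 24 years → 26 December 2027.
  Appellate Stay Credit: +204 days → 17 July 2028.
  Processing Delay Credit: +590 days → 27 February 2030.
  Product Clearance Extension: 1253 days (within the 1783-day cap) → +1253 days → 3 August 2033.
Expiry of referenced patent VP-362523:
  Base: filing + 24 years → 28 August 2026.
  Appellate Stay Credit: +272 days → 27 May 2027.
  Processing Delay Credit: +628 days → 13 February 2029.
Terminal disclaimer: VP-846585 expires on the earlier of 3 August 2033 and 13 February 2029.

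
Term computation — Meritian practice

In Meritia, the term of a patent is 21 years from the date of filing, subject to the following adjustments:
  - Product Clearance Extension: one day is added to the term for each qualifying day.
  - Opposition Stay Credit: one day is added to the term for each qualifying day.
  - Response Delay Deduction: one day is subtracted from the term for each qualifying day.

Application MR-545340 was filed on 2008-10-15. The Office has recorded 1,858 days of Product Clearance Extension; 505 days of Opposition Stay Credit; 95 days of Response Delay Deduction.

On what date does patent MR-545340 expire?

2035-12-31

Base term: filing date + 21 years → 15 October 2029.
Product Clearance Extension: +1858 days → 16 November 2034.
Opposition Stay Credit: +505 days → 4 April 2036.
Response Delay Deduction: −95 days → 31 December 2035.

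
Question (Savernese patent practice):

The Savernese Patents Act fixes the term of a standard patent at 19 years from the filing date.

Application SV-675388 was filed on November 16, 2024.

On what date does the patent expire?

Filing date + 19 years → 16 November 2043.

2043-11-16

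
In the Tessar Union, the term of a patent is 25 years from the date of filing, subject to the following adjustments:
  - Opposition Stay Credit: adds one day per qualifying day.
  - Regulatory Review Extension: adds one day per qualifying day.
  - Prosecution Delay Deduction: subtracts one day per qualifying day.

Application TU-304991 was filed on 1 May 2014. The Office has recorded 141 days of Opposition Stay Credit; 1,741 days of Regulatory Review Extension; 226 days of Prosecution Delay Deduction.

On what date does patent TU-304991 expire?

Base term: filing date + 25 years → 1 May 2039.
Opposition Stay Credit: +141 days → 19 September 2039.
Regulatory Review Extension: +1741 days → 25 June 2044.
Prosecution Delay Deduction: −226 days → 12 November 2043.

2043-11-12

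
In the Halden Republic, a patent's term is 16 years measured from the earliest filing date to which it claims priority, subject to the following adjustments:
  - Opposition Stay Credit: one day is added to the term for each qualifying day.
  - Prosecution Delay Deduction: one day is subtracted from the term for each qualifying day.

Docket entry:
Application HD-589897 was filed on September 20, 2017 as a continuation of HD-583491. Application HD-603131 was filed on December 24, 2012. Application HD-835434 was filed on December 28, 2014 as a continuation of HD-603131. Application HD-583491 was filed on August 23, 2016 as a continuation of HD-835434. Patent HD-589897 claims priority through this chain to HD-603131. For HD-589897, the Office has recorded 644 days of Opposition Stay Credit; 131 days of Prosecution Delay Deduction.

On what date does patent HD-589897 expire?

2030-05-21

Earliest priority filing: 24 December 2012.
Base term: 24 December 2012 + 16 years → 24 December 2028.
Opposition Stay Credit: +644 days → 29 September 2030.
Prosecution Delay Deduction: −131 days → 21 May 2030.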